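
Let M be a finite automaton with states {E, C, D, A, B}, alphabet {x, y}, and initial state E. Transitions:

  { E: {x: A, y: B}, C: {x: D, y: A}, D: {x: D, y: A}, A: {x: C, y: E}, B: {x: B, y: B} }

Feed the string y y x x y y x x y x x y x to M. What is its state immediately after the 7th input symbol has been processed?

Trace: E -y-> B -y-> B -x-> B -x-> B -y-> B -y-> B -x-> B
After 7 symbols: B.

B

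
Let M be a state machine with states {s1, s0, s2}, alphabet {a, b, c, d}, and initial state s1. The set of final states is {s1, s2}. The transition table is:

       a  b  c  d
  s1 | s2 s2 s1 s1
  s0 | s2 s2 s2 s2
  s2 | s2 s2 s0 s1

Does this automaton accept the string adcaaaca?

start at s1
read 'a': s1 → s2
read 'd': s2 → s1
read 'c': s1 → s1
read 'a': s1 → s2
read 'a': s2 → s2
read 'a': s2 → s2
read 'c': s2 → s0
read 'a': s0 → s2
End state s2 is accepting.

Yes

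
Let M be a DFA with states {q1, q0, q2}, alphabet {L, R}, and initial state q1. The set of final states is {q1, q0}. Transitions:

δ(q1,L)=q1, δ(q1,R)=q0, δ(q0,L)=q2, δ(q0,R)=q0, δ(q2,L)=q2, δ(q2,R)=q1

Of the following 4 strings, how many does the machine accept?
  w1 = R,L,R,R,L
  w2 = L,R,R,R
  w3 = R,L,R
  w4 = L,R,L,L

2

w1:
  start at q1
  read 'R': q1 → q0
  read 'L': q0 → q2
  read 'R': q2 → q1
  read 'R': q1 → q0
  read 'L': q0 → q2
  end q2, rejected
w2:
  start at q1
  read 'L': q1 → q1
  read 'R': q1 → q0
  read 'R': q0 → q0
  read 'R': q0 → q0
  end q0, accepted
w3:
  start at q1
  read 'R': q1 → q0
  read 'L': q0 → q2
  read 'R': q2 → q1
  end q1, accepted
w4:
  start at q1
  read 'L': q1 → q1
  read 'R': q1 → q0
  read 'L': q0 → q2
  read 'L': q2 → q2
  end q2, rejected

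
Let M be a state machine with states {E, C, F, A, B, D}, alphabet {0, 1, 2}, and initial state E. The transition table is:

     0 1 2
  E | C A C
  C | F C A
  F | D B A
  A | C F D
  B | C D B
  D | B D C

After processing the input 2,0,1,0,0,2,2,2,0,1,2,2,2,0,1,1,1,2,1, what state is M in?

F

E → C → F → B → C → F → A → D → C → F → B → B → B → B → C → C → C → C → A → F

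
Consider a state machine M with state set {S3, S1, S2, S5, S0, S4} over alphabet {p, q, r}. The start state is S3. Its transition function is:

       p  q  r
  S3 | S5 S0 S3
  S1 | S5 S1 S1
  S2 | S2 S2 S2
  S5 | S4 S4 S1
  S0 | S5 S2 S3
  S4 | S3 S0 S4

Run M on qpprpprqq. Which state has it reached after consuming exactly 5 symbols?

S3

Trace: S3 -q-> S0 -p-> S5 -p-> S4 -r-> S4 -p-> S3
After 5 symbols: S3.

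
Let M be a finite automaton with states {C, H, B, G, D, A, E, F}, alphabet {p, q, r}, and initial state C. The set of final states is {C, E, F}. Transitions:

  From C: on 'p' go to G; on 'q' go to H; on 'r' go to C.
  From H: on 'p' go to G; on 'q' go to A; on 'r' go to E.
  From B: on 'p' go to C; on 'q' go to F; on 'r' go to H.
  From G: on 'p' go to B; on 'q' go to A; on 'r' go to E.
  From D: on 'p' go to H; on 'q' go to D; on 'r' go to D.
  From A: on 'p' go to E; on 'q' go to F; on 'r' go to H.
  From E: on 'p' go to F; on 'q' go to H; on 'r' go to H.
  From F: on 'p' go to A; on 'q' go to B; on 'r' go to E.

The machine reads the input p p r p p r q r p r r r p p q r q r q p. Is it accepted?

No

C → G → B → H → G → B → H → A → H → G → E → H → E → F → A → F → E → H → E → H → G
End state G is not accepting.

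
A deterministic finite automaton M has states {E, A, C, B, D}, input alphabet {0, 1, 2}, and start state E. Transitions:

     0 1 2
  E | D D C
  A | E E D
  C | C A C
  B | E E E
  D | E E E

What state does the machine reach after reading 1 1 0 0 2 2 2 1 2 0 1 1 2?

C

Trace: E -1-> D -1-> E -0-> D -0-> E -2-> C -2-> C -2-> C -1-> A -2-> D -0-> E -1-> D -1-> E -2-> C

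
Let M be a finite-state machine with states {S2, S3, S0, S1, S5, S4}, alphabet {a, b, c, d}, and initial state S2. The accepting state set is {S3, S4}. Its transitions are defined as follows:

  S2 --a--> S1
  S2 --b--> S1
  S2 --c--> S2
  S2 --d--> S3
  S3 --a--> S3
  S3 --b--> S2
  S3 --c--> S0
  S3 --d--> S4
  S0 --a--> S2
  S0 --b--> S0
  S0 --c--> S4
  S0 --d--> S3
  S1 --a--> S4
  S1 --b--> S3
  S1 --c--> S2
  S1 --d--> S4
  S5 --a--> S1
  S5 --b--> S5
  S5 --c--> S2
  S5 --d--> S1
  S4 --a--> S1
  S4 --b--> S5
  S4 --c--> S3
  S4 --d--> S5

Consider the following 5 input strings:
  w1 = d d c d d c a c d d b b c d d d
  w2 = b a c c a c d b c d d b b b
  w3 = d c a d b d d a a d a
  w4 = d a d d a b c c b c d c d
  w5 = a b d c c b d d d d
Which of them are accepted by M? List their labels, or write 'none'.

w1: S2 → S3 → S4 → S3 → S4 → S5 → S2 → S1 → S2 → S3 → S4 → S5 → S5 → S2 → S3 → S4 → S5  → end S5, rejected
w2: S2 → S1 → S4 → S3 → S0 → S2 → S2 → S3 → S2 → S2 → S3 → S4 → S5 → S5 → S5  → end S5, rejected
w3: S2 → S3 → S0 → S2 → S3 → S2 → S3 → S4 → S1 → S4 → S5 → S1  → end S1, rejected
w4: S2 → S3 → S3 → S4 → S5 → S1 → S3 → S0 → S4 → S5 → S2 → S3 → S0 → S3  → end S3, accepted
w5: S2 → S1 → S3 → S4 → S3 → S0 → S0 → S3 → S4 → S5 → S1  → end S1, rejected

w4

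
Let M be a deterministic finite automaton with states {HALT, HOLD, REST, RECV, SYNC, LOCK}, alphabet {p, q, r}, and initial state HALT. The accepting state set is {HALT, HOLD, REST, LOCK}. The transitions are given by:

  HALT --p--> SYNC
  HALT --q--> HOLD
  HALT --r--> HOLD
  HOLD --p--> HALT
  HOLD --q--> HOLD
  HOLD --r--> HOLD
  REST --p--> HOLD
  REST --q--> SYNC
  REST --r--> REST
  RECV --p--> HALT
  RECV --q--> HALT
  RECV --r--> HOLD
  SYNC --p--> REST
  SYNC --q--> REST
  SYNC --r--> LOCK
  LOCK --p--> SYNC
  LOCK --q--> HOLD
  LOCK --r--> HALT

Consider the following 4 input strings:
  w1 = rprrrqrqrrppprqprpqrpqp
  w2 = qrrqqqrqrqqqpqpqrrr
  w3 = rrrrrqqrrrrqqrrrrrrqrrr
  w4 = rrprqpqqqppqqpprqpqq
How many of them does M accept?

4

w1:
  start at HALT
  read 'r': HALT → HOLD
  read 'p': HOLD → HALT
  read 'r': HALT → HOLD
  read 'r': HOLD → HOLD
  read 'r': HOLD → HOLD
  read 'q': HOLD → HOLD
  read 'r': HOLD → HOLD
  read 'q': HOLD → HOLD
  read 'r': HOLD → HOLD
  read 'r': HOLD → HOLD
  read 'p': HOLD → HALT
  read 'p': HALT → SYNC
  read 'p': SYNC → REST
  read 'r': REST → REST
  read 'q': REST → SYNC
  read 'p': SYNC → REST
  read 'r': REST → REST
  read 'p': REST → HOLD
  read 'q': HOLD → HOLD
  read 'r': HOLD → HOLD
  read 'p': HOLD → HALT
  read 'q': HALT → HOLD
  read 'p': HOLD → HALT
  end HALT, accepted
w2:
  start at HALT
  read 'q': HALT → HOLD
  read 'r': HOLD → HOLD
  read 'r': HOLD → HOLD
  read 'q': HOLD → HOLD
  read 'q': HOLD → HOLD
  read 'q': HOLD → HOLD
  read 'r': HOLD → HOLD
  read 'q': HOLD → HOLD
  read 'r': HOLD → HOLD
  read 'q': HOLD → HOLD
  read 'q': HOLD → HOLD
  read 'q': HOLD → HOLD
  read 'p': HOLD → HALT
  read 'q': HALT → HOLD
  read 'p': HOLD → HALT
  read 'q': HALT → HOLD
  read 'r': HOLD → HOLD
  read 'r': HOLD → HOLD
  read 'r': HOLD → HOLD
  end HOLD, accepted
w3:
  start at HALT
  read 'r': HALT → HOLD
  read 'r': HOLD → HOLD
  read 'r': HOLD → HOLD
  read 'r': HOLD → HOLD
  read 'r': HOLD → HOLD
  read 'q': HOLD → HOLD
  read 'q': HOLD → HOLD
  read 'r': HOLD → HOLD
  read 'r': HOLD → HOLD
  read 'r': HOLD → HOLD
  read 'r': HOLD → HOLD
  read 'q': HOLD → HOLD
  read 'q': HOLD → HOLD
  read 'r': HOLD → HOLD
  read 'r': HOLD → HOLD
  read 'r': HOLD → HOLD
  read 'r': HOLD → HOLD
  read 'r': HOLD → HOLD
  read 'r': HOLD → HOLD
  read 'q': HOLD → HOLD
  read 'r': HOLD → HOLD
  read 'r': HOLD → HOLD
  read 'r': HOLD → HOLD
  end HOLD, accepted
w4:
  start at HALT
  read 'r': HALT → HOLD
  read 'r': HOLD → HOLD
  read 'p': HOLD → HALT
  read 'r': HALT → HOLD
  read 'q': HOLD → HOLD
  read 'p': HOLD → HALT
  read 'q': HALT → HOLD
  read 'q': HOLD → HOLD
  read 'q': HOLD → HOLD
  read 'p': HOLD → HALT
  read 'p': HALT → SYNC
  read 'q': SYNC → REST
  read 'q': REST → SYNC
  read 'p': SYNC → REST
  read 'p': REST → HOLD
  read 'r': HOLD → HOLD
  read 'q': HOLD → HOLD
  read 'p': HOLD → HALT
  read 'q': HALT → HOLD
  read 'q': HOLD → HOLD
  end HOLD, accepted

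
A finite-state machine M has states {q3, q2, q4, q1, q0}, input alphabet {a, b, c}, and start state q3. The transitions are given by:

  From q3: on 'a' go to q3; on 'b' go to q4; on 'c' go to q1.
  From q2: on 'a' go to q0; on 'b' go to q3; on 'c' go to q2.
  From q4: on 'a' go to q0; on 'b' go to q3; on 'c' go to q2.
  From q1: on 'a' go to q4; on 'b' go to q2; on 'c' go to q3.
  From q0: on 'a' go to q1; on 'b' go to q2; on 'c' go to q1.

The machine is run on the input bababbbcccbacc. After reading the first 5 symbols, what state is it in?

q2

Trace: q3 -b-> q4 -a-> q0 -b-> q2 -a-> q0 -b-> q2
After 5 symbols: q2.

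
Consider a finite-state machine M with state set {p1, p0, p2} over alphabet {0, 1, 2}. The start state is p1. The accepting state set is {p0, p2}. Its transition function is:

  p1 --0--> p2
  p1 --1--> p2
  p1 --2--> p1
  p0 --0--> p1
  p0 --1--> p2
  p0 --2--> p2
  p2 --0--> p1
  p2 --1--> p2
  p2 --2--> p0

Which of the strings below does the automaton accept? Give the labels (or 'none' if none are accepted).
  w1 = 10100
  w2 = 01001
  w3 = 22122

w1: p1 → p2 → p1 → p2 → p1 → p2  → end p2, accepted
w2: p1 → p2 → p2 → p1 → p2 → p2  → end p2, accepted
w3: p1 → p1 → p1 → p2 → p0 → p2  → end p2, accepted

w1, w2, w3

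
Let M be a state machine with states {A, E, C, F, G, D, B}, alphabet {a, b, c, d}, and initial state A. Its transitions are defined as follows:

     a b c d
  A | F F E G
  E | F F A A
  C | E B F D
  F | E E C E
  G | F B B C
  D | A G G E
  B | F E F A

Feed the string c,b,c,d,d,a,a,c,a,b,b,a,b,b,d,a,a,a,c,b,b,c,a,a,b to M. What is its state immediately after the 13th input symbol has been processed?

A → E → F → C → D → E → F → E → A → F → E → F → E → F
After 13 symbols: F.

F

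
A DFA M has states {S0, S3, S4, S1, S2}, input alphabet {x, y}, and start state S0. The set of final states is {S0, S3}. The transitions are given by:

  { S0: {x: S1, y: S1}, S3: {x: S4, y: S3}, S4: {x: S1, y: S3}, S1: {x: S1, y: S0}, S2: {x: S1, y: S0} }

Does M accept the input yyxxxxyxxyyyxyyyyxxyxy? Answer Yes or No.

Yes

Trace: S0 -y-> S1 -y-> S0 -x-> S1 -x-> S1 -x-> S1 -x-> S1 -y-> S0 -x-> S1 -x-> S1 -y-> S0 -y-> S1 -y-> S0 -x-> S1 -y-> S0 -y-> S1 -y-> S0 -y-> S1 -x-> S1 -x-> S1 -y-> S0 -x-> S1 -y-> S0
End state S0 is accepting.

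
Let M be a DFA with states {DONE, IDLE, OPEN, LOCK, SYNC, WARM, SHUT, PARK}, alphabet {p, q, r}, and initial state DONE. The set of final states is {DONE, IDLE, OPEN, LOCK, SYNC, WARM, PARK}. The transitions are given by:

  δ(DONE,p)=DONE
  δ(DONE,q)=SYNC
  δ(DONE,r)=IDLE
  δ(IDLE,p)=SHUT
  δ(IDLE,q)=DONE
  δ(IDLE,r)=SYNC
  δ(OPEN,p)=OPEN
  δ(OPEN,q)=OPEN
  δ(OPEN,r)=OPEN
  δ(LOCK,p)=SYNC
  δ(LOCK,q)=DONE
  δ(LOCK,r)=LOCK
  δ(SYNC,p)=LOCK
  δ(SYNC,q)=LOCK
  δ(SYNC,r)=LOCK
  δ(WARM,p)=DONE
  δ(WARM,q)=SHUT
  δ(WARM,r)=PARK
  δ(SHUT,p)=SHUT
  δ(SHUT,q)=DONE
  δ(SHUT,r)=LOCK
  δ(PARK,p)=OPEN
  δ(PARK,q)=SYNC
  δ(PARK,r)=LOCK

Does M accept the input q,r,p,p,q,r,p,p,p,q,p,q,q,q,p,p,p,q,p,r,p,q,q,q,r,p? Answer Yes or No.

start at DONE
read 'q': DONE → SYNC
read 'r': SYNC → LOCK
read 'p': LOCK → SYNC
read 'p': SYNC → LOCK
read 'q': LOCK → DONE
read 'r': DONE → IDLE
read 'p': IDLE → SHUT
read 'p': SHUT → SHUT
read 'p': SHUT → SHUT
read 'q': SHUT → DONE
read 'p': DONE → DONE
read 'q': DONE → SYNC
read 'q': SYNC → LOCK
read 'q': LOCK → DONE
read 'p': DONE → DONE
read 'p': DONE → DONE
read 'p': DONE → DONE
read 'q': DONE → SYNC
read 'p': SYNC → LOCK
read 'r': LOCK → LOCK
read 'p': LOCK → SYNC
read 'q': SYNC → LOCK
read 'q': LOCK → DONE
read 'q': DONE → SYNC
read 'r': SYNC → LOCK
read 'p': LOCK → SYNC
End state SYNC is accepting.

Yes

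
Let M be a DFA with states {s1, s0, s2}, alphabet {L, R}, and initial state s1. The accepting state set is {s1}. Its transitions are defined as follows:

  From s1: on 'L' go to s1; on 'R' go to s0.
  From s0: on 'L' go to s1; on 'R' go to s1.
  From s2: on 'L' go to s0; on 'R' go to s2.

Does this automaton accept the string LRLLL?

Yes

start at s1
read 'L': s1 → s1
read 'R': s1 → s0
read 'L': s0 → s1
read 'L': s1 → s1
read 'L': s1 → s1
End state s1 is accepting.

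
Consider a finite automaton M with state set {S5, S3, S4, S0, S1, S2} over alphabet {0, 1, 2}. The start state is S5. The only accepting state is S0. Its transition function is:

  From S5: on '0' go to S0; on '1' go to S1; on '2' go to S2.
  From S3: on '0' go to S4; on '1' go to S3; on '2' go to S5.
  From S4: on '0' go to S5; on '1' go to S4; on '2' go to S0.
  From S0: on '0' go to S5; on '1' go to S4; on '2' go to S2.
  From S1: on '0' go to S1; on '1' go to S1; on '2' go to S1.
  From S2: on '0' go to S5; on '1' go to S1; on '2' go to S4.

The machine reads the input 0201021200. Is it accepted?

No

start at S5
read '0': S5 → S0
read '2': S0 → S2
read '0': S2 → S5
read '1': S5 → S1
read '0': S1 → S1
read '2': S1 → S1
read '1': S1 → S1
read '2': S1 → S1
read '0': S1 → S1
read '0': S1 → S1
End state S1 is not accepting.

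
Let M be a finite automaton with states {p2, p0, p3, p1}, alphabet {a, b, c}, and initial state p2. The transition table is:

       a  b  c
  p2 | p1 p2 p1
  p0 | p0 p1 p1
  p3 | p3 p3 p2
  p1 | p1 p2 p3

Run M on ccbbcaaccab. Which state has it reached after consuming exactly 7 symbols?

p1

p2 → p1 → p3 → p3 → p3 → p2 → p1 → p1
After 7 symbols: p1.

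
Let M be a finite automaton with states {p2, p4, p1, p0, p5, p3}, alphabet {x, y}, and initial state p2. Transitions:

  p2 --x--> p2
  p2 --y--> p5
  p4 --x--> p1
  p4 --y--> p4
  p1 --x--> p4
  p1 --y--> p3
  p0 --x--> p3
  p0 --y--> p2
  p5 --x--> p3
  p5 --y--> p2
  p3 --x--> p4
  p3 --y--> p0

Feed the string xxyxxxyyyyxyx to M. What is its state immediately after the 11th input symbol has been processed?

p3

start at p2
read 'x': p2 → p2
read 'x': p2 → p2
read 'y': p2 → p5
read 'x': p5 → p3
read 'x': p3 → p4
read 'x': p4 → p1
read 'y': p1 → p3
read 'y': p3 → p0
read 'y': p0 → p2
read 'y': p2 → p5
read 'x': p5 → p3
After 11 symbols: p3.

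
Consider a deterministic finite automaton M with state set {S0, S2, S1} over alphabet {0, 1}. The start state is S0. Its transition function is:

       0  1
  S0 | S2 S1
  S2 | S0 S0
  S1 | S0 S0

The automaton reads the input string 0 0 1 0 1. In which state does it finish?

Trace: S0 -0-> S2 -0-> S0 -1-> S1 -0-> S0 -1-> S1

S1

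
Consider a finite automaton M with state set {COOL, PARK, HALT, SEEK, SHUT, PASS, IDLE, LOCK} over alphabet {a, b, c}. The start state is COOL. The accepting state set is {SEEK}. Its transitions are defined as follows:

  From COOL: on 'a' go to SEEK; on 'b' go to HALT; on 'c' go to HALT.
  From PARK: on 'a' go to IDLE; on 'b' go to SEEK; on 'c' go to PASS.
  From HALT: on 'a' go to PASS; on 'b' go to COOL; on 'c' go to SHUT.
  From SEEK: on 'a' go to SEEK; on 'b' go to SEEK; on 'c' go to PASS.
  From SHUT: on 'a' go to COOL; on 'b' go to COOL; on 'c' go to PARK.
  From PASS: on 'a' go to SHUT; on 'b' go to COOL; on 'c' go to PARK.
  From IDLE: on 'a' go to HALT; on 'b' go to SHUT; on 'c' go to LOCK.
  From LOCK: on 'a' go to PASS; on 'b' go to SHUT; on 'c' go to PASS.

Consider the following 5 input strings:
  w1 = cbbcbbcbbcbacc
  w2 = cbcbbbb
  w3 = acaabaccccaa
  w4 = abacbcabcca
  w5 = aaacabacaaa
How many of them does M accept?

w1: Trace: COOL -c-> HALT -b-> COOL -b-> HALT -c-> SHUT -b-> COOL -b-> HALT -c-> SHUT -b-> COOL -b-> HALT -c-> SHUT -b-> COOL -a-> SEEK -c-> PASS -c-> PARK  → end PARK, rejected
w2: Trace: COOL -c-> HALT -b-> COOL -c-> HALT -b-> COOL -b-> HALT -b-> COOL -b-> HALT  → end HALT, rejected
w3: Trace: COOL -a-> SEEK -c-> PASS -a-> SHUT -a-> COOL -b-> HALT -a-> PASS -c-> PARK -c-> PASS -c-> PARK -c-> PASS -a-> SHUT -a-> COOL  → end COOL, rejected
w4: Trace: COOL -a-> SEEK -b-> SEEK -a-> SEEK -c-> PASS -b-> COOL -c-> HALT -a-> PASS -b-> COOL -c-> HALT -c-> SHUT -a-> COOL  → end COOL, rejected
w5: Trace: COOL -a-> SEEK -a-> SEEK -a-> SEEK -c-> PASS -a-> SHUT -b-> COOL -a-> SEEK -c-> PASS -a-> SHUT -a-> COOL -a-> SEEK  → end SEEK, accepted

1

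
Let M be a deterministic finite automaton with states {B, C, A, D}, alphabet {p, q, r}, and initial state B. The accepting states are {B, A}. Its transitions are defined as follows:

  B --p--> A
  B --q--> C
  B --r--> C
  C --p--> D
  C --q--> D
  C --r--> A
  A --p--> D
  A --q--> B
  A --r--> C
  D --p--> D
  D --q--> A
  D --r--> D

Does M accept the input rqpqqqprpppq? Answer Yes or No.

Yes

start at B
read 'r': B → C
read 'q': C → D
read 'p': D → D
read 'q': D → A
read 'q': A → B
read 'q': B → C
read 'p': C → D
read 'r': D → D
read 'p': D → D
read 'p': D → D
read 'p': D → D
read 'q': D → A
End state A is accepting.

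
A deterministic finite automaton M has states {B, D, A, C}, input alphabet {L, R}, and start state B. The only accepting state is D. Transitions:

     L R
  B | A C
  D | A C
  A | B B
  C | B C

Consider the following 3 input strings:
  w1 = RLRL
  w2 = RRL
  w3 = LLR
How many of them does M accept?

w1:
  start at B
  read 'R': B → C
  read 'L': C → B
  read 'R': B → C
  read 'L': C → B
  end B, rejected
w2:
  start at B
  read 'R': B → C
  read 'R': C → C
  read 'L': C → B
  end B, rejected
w3:
  start at B
  read 'L': B → A
  read 'L': A → B
  read 'R': B → C
  end C, rejected

0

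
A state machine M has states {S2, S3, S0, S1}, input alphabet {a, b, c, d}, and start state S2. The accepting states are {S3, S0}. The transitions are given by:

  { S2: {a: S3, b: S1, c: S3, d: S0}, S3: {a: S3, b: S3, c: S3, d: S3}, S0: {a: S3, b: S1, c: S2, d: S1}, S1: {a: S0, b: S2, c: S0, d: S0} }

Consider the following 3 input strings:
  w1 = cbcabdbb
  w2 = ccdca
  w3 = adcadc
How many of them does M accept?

3

w1: Trace: S2 -c-> S3 -b-> S3 -c-> S3 -a-> S3 -b-> S3 -d-> S3 -b-> S3 -b-> S3  → end S3, accepted
w2: Trace: S2 -c-> S3 -c-> S3 -d-> S3 -c-> S3 -a-> S3  → end S3, accepted
w3: Trace: S2 -a-> S3 -d-> S3 -c-> S3 -a-> S3 -d-> S3 -c-> S3  → end S3, accepted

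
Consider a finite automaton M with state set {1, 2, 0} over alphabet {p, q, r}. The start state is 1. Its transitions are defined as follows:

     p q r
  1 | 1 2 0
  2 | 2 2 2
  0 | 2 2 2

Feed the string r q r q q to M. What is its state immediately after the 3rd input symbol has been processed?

start at 1
read 'r': 1 → 0
read 'q': 0 → 2
read 'r': 2 → 2
After 3 symbols: 2.

2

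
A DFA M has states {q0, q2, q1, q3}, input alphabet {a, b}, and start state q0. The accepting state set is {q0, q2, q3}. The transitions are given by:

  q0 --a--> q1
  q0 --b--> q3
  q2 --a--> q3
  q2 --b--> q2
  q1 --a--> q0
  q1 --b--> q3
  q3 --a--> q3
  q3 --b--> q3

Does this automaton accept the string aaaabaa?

start at q0
read 'a': q0 → q1
read 'a': q1 → q0
read 'a': q0 → q1
read 'a': q1 → q0
read 'b': q0 → q3
read 'a': q3 → q3
read 'a': q3 → q3
End state q3 is accepting.

Yes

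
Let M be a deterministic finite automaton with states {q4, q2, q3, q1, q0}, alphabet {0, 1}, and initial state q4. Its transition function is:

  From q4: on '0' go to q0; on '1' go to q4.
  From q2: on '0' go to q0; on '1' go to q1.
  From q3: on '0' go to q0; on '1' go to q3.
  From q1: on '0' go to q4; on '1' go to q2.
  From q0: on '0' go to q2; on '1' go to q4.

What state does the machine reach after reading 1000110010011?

q4

Trace: q4 -1-> q4 -0-> q0 -0-> q2 -0-> q0 -1-> q4 -1-> q4 -0-> q0 -0-> q2 -1-> q1 -0-> q4 -0-> q0 -1-> q4 -1-> q4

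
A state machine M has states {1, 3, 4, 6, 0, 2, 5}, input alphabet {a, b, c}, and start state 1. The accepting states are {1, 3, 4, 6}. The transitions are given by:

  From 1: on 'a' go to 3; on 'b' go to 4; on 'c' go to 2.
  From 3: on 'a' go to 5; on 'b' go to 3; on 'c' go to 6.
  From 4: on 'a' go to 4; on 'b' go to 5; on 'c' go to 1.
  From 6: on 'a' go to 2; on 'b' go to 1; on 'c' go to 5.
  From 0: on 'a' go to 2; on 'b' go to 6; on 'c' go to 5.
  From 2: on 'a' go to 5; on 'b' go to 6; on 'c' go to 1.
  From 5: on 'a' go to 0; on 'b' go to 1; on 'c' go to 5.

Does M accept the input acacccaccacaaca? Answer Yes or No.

Yes

Trace: 1 -a-> 3 -c-> 6 -a-> 2 -c-> 1 -c-> 2 -c-> 1 -a-> 3 -c-> 6 -c-> 5 -a-> 0 -c-> 5 -a-> 0 -a-> 2 -c-> 1 -a-> 3
End state 3 is accepting.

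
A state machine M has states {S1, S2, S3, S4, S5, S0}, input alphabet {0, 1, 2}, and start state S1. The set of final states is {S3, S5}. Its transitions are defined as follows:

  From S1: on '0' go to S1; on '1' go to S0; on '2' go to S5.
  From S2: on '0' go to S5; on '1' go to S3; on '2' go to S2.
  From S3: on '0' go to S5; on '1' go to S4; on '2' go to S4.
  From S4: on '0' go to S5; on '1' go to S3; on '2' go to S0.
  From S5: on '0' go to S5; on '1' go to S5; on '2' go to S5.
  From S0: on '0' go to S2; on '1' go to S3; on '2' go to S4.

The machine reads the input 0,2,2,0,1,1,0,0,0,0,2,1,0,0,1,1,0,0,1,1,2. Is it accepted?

Yes

start at S1
read '0': S1 → S1
read '2': S1 → S5
read '2': S5 → S5
read '0': S5 → S5
read '1': S5 → S5
read '1': S5 → S5
read '0': S5 → S5
read '0': S5 → S5
read '0': S5 → S5
read '0': S5 → S5
read '2': S5 → S5
read '1': S5 → S5
read '0': S5 → S5
read '0': S5 → S5
read '1': S5 → S5
read '1': S5 → S5
read '0': S5 → S5
read '0': S5 → S5
read '1': S5 → S5
read '1': S5 → S5
read '2': S5 → S5
End state S5 is accepting.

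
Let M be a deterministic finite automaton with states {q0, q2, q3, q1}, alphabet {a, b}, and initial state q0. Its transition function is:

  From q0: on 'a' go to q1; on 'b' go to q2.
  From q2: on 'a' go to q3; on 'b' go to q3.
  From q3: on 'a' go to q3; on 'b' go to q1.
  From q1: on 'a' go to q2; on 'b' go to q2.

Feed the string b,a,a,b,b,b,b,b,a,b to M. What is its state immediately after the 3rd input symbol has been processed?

q3

q0 → q2 → q3 → q3
After 3 symbols: q3.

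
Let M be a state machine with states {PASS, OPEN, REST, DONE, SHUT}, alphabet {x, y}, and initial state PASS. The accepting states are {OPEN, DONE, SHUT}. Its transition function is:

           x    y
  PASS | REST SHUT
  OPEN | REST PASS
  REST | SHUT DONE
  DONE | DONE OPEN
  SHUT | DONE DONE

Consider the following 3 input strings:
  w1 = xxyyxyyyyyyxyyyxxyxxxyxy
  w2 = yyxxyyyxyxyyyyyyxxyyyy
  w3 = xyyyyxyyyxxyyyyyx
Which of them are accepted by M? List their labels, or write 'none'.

w1: Trace: PASS -x-> REST -x-> SHUT -y-> DONE -y-> OPEN -x-> REST -y-> DONE -y-> OPEN -y-> PASS -y-> SHUT -y-> DONE -y-> OPEN -x-> REST -y-> DONE -y-> OPEN -y-> PASS -x-> REST -x-> SHUT -y-> DONE -x-> DONE -x-> DONE -x-> DONE -y-> OPEN -x-> REST -y-> DONE  → end DONE, accepted
w2: Trace: PASS -y-> SHUT -y-> DONE -x-> DONE -x-> DONE -y-> OPEN -y-> PASS -y-> SHUT -x-> DONE -y-> OPEN -x-> REST -y-> DONE -y-> OPEN -y-> PASS -y-> SHUT -y-> DONE -y-> OPEN -x-> REST -x-> SHUT -y-> DONE -y-> OPEN -y-> PASS -y-> SHUT  → end SHUT, accepted
w3: Trace: PASS -x-> REST -y-> DONE -y-> OPEN -y-> PASS -y-> SHUT -x-> DONE -y-> OPEN -y-> PASS -y-> SHUT -x-> DONE -x-> DONE -y-> OPEN -y-> PASS -y-> SHUT -y-> DONE -y-> OPEN -x-> REST  → end REST, rejected

w1, w2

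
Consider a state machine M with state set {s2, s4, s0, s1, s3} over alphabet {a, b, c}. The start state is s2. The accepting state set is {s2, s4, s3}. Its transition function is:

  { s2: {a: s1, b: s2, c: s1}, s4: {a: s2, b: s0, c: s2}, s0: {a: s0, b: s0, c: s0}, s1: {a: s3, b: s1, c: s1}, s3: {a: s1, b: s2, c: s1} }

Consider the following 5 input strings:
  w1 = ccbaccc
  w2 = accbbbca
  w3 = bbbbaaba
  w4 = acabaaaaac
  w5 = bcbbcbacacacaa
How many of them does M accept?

1

w1: Trace: s2 -c-> s1 -c-> s1 -b-> s1 -a-> s3 -c-> s1 -c-> s1 -c-> s1  → end s1, rejected
w2: Trace: s2 -a-> s1 -c-> s1 -c-> s1 -b-> s1 -b-> s1 -b-> s1 -c-> s1 -a-> s3  → end s3, accepted
w3: Trace: s2 -b-> s2 -b-> s2 -b-> s2 -b-> s2 -a-> s1 -a-> s3 -b-> s2 -a-> s1  → end s1, rejected
w4: Trace: s2 -a-> s1 -c-> s1 -a-> s3 -b-> s2 -a-> s1 -a-> s3 -a-> s1 -a-> s3 -a-> s1 -c-> s1  → end s1, rejected
w5: Trace: s2 -b-> s2 -c-> s1 -b-> s1 -b-> s1 -c-> s1 -b-> s1 -a-> s3 -c-> s1 -a-> s3 -c-> s1 -a-> s3 -c-> s1 -a-> s3 -a-> s1  → end s1, rejected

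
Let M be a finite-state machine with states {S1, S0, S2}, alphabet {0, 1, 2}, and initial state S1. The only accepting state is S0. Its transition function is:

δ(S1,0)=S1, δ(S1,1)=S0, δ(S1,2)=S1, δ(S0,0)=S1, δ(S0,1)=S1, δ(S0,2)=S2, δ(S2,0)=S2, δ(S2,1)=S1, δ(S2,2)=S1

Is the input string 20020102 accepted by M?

start at S1
read '2': S1 → S1
read '0': S1 → S1
read '0': S1 → S1
read '2': S1 → S1
read '0': S1 → S1
read '1': S1 → S0
read '0': S0 → S1
read '2': S1 → S1
End state S1 is not accepting.

No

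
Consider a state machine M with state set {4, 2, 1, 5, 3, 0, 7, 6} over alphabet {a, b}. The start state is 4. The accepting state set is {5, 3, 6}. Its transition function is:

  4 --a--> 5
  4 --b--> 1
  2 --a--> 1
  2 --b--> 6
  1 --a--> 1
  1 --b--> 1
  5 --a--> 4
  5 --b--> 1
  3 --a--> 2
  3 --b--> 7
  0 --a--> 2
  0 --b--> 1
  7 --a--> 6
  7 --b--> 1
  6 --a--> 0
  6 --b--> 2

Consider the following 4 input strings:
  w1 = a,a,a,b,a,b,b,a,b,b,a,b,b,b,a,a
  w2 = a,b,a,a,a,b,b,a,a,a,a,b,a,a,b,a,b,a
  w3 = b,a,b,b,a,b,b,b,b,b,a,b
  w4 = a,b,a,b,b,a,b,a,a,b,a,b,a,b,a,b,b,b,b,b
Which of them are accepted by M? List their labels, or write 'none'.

w1:
  start at 4
  read 'a': 4 → 5
  read 'a': 5 → 4
  read 'a': 4 → 5
  read 'b': 5 → 1
  read 'a': 1 → 1
  read 'b': 1 → 1
  read 'b': 1 → 1
  read 'a': 1 → 1
  read 'b': 1 → 1
  read 'b': 1 → 1
  read 'a': 1 → 1
  read 'b': 1 → 1
  read 'b': 1 → 1
  read 'b': 1 → 1
  read 'a': 1 → 1
  read 'a': 1 → 1
  end 1, rejected
w2:
  start at 4
  read 'a': 4 → 5
  read 'b': 5 → 1
  read 'a': 1 → 1
  read 'a': 1 → 1
  read 'a': 1 → 1
  read 'b': 1 → 1
  read 'b': 1 → 1
  read 'a': 1 → 1
  read 'a': 1 → 1
  read 'a': 1 → 1
  read 'a': 1 → 1
  read 'b': 1 → 1
  read 'a': 1 → 1
  read 'a': 1 → 1
  read 'b': 1 → 1
  read 'a': 1 → 1
  read 'b': 1 → 1
  read 'a': 1 → 1
  end 1, rejected
w3:
  start at 4
  read 'b': 4 → 1
  read 'a': 1 → 1
  read 'b': 1 → 1
  read 'b': 1 → 1
  read 'a': 1 → 1
  read 'b': 1 → 1
  read 'b': 1 → 1
  read 'b': 1 → 1
  read 'b': 1 → 1
  read 'b': 1 → 1
  read 'a': 1 → 1
  read 'b': 1 → 1
  end 1, rejected
w4:
  start at 4
  read 'a': 4 → 5
  read 'b': 5 → 1
  read 'a': 1 → 1
  read 'b': 1 → 1
  read 'b': 1 → 1
  read 'a': 1 → 1
  read 'b': 1 → 1
  read 'a': 1 → 1
  read 'a': 1 → 1
  read 'b': 1 → 1
  read 'a': 1 → 1
  read 'b': 1 → 1
  read 'a': 1 → 1
  read 'b': 1 → 1
  read 'a': 1 → 1
  read 'b': 1 → 1
  read 'b': 1 → 1
  read 'b': 1 → 1
  read 'b': 1 → 1
  read 'b': 1 → 1
  end 1, rejected

none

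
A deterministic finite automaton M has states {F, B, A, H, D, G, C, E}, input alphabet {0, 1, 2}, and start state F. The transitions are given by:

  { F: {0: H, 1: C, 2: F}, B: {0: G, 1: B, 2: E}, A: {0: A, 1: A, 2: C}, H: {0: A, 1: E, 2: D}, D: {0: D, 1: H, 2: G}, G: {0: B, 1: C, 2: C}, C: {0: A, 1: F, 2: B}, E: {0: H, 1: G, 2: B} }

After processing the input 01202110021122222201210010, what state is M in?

G

start at F
read '0': F → H
read '1': H → E
read '2': E → B
read '0': B → G
read '2': G → C
read '1': C → F
read '1': F → C
read '0': C → A
read '0': A → A
read '2': A → C
read '1': C → F
read '1': F → C
read '2': C → B
read '2': B → E
read '2': E → B
read '2': B → E
read '2': E → B
read '2': B → E
read '0': E → H
read '1': H → E
read '2': E → B
read '1': B → B
read '0': B → G
read '0': G → B
read '1': B → B
read '0': B → G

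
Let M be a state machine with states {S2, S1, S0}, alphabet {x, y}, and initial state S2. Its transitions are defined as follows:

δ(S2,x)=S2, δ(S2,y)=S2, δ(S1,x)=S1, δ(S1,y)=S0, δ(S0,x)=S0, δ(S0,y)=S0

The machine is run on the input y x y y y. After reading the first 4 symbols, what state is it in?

S2

S2 → S2 → S2 → S2 → S2
After 4 symbols: S2.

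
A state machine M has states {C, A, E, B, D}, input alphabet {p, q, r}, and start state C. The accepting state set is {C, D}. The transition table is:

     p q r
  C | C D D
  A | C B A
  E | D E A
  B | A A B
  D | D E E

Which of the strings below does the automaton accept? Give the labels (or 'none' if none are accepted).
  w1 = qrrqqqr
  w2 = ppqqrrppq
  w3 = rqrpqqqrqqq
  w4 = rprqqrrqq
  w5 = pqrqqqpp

w2, w5

w1:
  start at C
  read 'q': C → D
  read 'r': D → E
  read 'r': E → A
  read 'q': A → B
  read 'q': B → A
  read 'q': A → B
  read 'r': B → B
  end B, rejected
w2:
  start at C
  read 'p': C → C
  read 'p': C → C
  read 'q': C → D
  read 'q': D → E
  read 'r': E → A
  read 'r': A → A
  read 'p': A → C
  read 'p': C → C
  read 'q': C → D
  end D, accepted
w3:
  start at C
  read 'r': C → D
  read 'q': D → E
  read 'r': E → A
  read 'p': A → C
  read 'q': C → D
  read 'q': D → E
  read 'q': E → E
  read 'r': E → A
  read 'q': A → B
  read 'q': B → A
  read 'q': A → B
  end B, rejected
w4:
  start at C
  read 'r': C → D
  read 'p': D → D
  read 'r': D → E
  read 'q': E → E
  read 'q': E → E
  read 'r': E → A
  read 'r': A → A
  read 'q': A → B
  read 'q': B → A
  end A, rejected
w5:
  start at C
  read 'p': C → C
  read 'q': C → D
  read 'r': D → E
  read 'q': E → E
  read 'q': E → E
  read 'q': E → E
  read 'p': E → D
  read 'p': D → D
  end D, accepted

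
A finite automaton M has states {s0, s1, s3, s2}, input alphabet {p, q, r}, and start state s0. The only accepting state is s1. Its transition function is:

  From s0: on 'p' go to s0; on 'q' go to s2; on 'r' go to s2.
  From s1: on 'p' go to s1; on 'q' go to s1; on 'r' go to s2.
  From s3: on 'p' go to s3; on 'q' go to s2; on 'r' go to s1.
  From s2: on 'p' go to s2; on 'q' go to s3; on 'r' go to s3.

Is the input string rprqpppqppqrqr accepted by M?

No

Trace: s0 -r-> s2 -p-> s2 -r-> s3 -q-> s2 -p-> s2 -p-> s2 -p-> s2 -q-> s3 -p-> s3 -p-> s3 -q-> s2 -r-> s3 -q-> s2 -r-> s3
End state s3 is not accepting.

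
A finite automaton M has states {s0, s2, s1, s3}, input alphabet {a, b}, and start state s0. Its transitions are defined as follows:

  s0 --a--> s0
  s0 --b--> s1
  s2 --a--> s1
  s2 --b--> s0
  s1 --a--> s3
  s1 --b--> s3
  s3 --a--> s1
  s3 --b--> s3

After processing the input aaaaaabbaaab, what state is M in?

start at s0
read 'a': s0 → s0
read 'a': s0 → s0
read 'a': s0 → s0
read 'a': s0 → s0
read 'a': s0 → s0
read 'a': s0 → s0
read 'b': s0 → s1
read 'b': s1 → s3
read 'a': s3 → s1
read 'a': s1 → s3
read 'a': s3 → s1
read 'b': s1 → s3

s3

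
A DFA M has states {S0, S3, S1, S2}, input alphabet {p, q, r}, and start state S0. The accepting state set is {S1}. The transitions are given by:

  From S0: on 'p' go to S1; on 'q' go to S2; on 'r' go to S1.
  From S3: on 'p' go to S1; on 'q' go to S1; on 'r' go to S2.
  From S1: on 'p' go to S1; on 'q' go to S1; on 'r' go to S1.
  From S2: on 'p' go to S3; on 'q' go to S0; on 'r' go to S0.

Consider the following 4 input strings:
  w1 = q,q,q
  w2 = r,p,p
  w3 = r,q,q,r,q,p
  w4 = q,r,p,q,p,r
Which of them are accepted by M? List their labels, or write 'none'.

w1: Trace: S0 -q-> S2 -q-> S0 -q-> S2  → end S2, rejected
w2: Trace: S0 -r-> S1 -p-> S1 -p-> S1  → end S1, accepted
w3: Trace: S0 -r-> S1 -q-> S1 -q-> S1 -r-> S1 -q-> S1 -p-> S1  → end S1, accepted
w4: Trace: S0 -q-> S2 -r-> S0 -p-> S1 -q-> S1 -p-> S1 -r-> S1  → end S1, accepted

w2, w3, w4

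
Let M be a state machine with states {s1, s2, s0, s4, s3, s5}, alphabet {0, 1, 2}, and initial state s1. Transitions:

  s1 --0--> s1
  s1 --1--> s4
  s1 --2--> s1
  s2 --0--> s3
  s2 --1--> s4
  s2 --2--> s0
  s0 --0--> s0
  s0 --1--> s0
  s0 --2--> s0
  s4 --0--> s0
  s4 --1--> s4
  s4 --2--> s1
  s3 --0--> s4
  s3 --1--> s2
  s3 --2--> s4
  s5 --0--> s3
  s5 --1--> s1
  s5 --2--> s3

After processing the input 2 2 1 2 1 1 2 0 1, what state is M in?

Trace: s1 -2-> s1 -2-> s1 -1-> s4 -2-> s1 -1-> s4 -1-> s4 -2-> s1 -0-> s1 -1-> s4

s4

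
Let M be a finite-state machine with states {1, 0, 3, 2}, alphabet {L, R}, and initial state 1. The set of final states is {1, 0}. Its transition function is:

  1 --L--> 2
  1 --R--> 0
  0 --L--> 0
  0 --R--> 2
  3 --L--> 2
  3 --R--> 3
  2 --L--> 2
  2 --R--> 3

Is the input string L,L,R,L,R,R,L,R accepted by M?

No

start at 1
read 'L': 1 → 2
read 'L': 2 → 2
read 'R': 2 → 3
read 'L': 3 → 2
read 'R': 2 → 3
read 'R': 3 → 3
read 'L': 3 → 2
read 'R': 2 → 3
End state 3 is not accepting.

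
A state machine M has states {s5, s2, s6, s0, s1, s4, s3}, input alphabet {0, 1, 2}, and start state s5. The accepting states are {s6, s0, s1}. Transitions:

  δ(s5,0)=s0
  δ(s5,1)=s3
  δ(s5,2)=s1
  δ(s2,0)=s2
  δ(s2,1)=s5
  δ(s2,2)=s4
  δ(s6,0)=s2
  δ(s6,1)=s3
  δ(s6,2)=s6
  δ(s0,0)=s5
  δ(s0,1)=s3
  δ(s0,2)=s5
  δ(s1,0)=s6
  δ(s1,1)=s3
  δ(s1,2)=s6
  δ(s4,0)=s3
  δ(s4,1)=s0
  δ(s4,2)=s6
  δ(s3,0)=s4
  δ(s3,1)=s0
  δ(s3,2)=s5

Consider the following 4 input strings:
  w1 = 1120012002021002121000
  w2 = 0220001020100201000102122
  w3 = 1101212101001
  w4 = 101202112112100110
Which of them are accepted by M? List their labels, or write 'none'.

w1: s5 → s3 → s0 → s5 → s0 → s5 → s3 → s5 → s0 → s5 → s1 → s6 → s6 → s3 → s4 → s3 → s5 → s3 → s5 → s3 → s4 → s3 → s4  → end s4, rejected
w2: s5 → s0 → s5 → s1 → s6 → s2 → s2 → s5 → s0 → s5 → s0 → s3 → s4 → s3 → s5 → s0 → s3 → s4 → s3 → s4 → s0 → s5 → s1 → s3 → s5 → s1  → end s1, accepted
w3: s5 → s3 → s0 → s5 → s3 → s5 → s3 → s5 → s3 → s4 → s0 → s5 → s0 → s3  → end s3, rejected
w4: s5 → s3 → s4 → s0 → s5 → s0 → s5 → s3 → s0 → s5 → s3 → s0 → s5 → s3 → s4 → s3 → s0 → s3 → s4  → end s4, rejected

w2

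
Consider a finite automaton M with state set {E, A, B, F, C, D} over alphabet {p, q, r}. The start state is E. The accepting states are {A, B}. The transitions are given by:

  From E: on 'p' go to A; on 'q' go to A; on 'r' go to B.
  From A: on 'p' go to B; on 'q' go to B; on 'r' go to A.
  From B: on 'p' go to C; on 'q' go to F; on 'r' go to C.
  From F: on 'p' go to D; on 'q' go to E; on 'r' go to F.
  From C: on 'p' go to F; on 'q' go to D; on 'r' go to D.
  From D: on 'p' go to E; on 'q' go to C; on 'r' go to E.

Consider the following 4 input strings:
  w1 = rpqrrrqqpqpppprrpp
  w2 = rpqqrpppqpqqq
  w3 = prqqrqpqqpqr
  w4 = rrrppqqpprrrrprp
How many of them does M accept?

1

w1: Trace: E -r-> B -p-> C -q-> D -r-> E -r-> B -r-> C -q-> D -q-> C -p-> F -q-> E -p-> A -p-> B -p-> C -p-> F -r-> F -r-> F -p-> D -p-> E  → end E, rejected
w2: Trace: E -r-> B -p-> C -q-> D -q-> C -r-> D -p-> E -p-> A -p-> B -q-> F -p-> D -q-> C -q-> D -q-> C  → end C, rejected
w3: Trace: E -p-> A -r-> A -q-> B -q-> F -r-> F -q-> E -p-> A -q-> B -q-> F -p-> D -q-> C -r-> D  → end D, rejected
w4: Trace: E -r-> B -r-> C -r-> D -p-> E -p-> A -q-> B -q-> F -p-> D -p-> E -r-> B -r-> C -r-> D -r-> E -p-> A -r-> A -p-> B  → end B, accepted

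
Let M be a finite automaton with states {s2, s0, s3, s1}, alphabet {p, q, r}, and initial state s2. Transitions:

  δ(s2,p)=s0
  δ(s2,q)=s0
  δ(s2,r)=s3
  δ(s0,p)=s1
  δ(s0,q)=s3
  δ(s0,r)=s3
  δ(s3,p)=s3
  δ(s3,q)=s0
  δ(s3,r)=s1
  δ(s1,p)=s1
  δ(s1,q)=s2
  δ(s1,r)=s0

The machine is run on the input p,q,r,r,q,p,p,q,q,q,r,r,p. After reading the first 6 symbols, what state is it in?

s2 → s0 → s3 → s1 → s0 → s3 → s3
After 6 symbols: s3.

s3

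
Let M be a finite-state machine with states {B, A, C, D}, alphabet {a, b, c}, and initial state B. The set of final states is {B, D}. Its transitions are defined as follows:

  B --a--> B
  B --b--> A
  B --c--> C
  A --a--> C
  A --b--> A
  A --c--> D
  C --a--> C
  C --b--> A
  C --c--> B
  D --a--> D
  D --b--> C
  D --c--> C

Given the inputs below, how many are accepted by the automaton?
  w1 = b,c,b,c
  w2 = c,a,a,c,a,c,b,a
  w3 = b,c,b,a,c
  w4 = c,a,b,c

w1: Trace: B -b-> A -c-> D -b-> C -c-> B  → end B, accepted
w2: Trace: B -c-> C -a-> C -a-> C -c-> B -a-> B -c-> C -b-> A -a-> C  → end C, rejected
w3: Trace: B -b-> A -c-> D -b-> C -a-> C -c-> B  → end B, accepted
w4: Trace: B -c-> C -a-> C -b-> A -c-> D  → end D, accepted

3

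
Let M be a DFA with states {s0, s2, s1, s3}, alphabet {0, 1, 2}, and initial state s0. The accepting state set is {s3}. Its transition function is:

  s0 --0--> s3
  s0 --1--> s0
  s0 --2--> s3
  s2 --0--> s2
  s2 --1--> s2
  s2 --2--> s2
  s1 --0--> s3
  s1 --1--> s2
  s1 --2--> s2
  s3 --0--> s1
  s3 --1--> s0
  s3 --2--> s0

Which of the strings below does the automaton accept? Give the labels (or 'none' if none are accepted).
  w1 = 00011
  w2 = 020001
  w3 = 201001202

none

w1: s0 → s3 → s1 → s3 → s0 → s0  → end s0, rejected
w2: s0 → s3 → s0 → s3 → s1 → s3 → s0  → end s0, rejected
w3: s0 → s3 → s1 → s2 → s2 → s2 → s2 → s2 → s2 → s2  → end s2, rejected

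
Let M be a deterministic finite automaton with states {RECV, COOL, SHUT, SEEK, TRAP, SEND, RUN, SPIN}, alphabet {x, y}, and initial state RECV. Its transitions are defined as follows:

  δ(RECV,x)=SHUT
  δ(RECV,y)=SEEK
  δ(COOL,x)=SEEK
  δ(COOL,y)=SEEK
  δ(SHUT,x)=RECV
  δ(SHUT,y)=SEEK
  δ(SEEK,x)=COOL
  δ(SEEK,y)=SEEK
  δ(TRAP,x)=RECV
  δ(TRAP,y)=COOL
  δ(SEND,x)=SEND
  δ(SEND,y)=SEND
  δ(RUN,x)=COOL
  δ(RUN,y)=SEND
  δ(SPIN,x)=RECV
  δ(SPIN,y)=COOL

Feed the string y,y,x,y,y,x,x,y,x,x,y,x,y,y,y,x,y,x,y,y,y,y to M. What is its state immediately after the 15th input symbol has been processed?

Trace: RECV -y-> SEEK -y-> SEEK -x-> COOL -y-> SEEK -y-> SEEK -x-> COOL -x-> SEEK -y-> SEEK -x-> COOL -x-> SEEK -y-> SEEK -x-> COOL -y-> SEEK -y-> SEEK -y-> SEEK
After 15 symbols: SEEK.

SEEK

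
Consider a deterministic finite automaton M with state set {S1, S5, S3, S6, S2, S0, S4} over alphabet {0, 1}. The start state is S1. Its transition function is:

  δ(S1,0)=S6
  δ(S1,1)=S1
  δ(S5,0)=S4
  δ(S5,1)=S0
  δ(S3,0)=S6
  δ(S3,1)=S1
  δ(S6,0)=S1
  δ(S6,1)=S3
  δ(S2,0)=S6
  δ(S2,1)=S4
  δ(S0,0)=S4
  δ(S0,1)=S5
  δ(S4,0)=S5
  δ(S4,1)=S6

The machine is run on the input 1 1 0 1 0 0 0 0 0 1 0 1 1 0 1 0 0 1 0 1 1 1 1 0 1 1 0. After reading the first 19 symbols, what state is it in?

start at S1
read '1': S1 → S1
read '1': S1 → S1
read '0': S1 → S6
read '1': S6 → S3
read '0': S3 → S6
read '0': S6 → S1
read '0': S1 → S6
read '0': S6 → S1
read '0': S1 → S6
read '1': S6 → S3
read '0': S3 → S6
read '1': S6 → S3
read '1': S3 → S1
read '0': S1 → S6
read '1': S6 → S3
read '0': S3 → S6
read '0': S6 → S1
read '1': S1 → S1
read '0': S1 → S6
After 19 symbols: S6.

S6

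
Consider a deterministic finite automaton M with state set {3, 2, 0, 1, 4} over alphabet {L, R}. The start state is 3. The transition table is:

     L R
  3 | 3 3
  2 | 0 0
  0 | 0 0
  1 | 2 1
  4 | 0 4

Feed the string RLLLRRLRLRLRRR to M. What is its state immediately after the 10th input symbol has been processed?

Trace: 3 -R-> 3 -L-> 3 -L-> 3 -L-> 3 -R-> 3 -R-> 3 -L-> 3 -R-> 3 -L-> 3 -R-> 3
After 10 symbols: 3.

3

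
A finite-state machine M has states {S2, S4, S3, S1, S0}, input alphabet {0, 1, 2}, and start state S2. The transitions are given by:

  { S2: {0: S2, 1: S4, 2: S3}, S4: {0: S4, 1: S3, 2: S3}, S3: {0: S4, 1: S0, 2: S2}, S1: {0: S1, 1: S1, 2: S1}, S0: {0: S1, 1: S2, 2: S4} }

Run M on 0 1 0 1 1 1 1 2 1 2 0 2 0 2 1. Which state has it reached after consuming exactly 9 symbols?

Trace: S2 -0-> S2 -1-> S4 -0-> S4 -1-> S3 -1-> S0 -1-> S2 -1-> S4 -2-> S3 -1-> S0
After 9 symbols: S0.

S0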